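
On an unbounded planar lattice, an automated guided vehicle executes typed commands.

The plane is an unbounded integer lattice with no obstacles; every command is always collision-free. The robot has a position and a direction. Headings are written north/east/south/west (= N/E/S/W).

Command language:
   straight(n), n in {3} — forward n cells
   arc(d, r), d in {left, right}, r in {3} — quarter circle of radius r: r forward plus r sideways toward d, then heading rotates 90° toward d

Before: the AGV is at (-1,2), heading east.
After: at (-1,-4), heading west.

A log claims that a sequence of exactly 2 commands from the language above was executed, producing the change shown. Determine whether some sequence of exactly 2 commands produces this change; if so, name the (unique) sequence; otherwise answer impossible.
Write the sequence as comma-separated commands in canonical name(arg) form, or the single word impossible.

key: position moved to (-1,-4) AND the heading swung to W — translation plus rotation needed
start: at (-1,2), heading east
[1] after arc(right, 3): at (2,-1), heading south
[2] after arc(right, 3): at (-1,-4), heading west
no other 2-command option fits: unique.

arc(right, 3), arc(right, 3)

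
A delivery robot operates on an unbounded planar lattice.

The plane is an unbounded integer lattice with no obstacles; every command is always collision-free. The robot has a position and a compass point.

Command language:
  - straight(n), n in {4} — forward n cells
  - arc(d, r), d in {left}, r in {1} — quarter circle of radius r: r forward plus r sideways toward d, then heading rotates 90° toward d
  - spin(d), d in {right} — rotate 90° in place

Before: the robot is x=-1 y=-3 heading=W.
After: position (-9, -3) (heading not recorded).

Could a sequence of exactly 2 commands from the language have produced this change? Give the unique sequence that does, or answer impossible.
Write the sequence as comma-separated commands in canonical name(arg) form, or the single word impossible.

t0: x=-1 y=-3 heading=W
[1] after straight(4): x=-5 y=-3 heading=W
[2] after straight(4): x=-9 y=-3 heading=W
no rival 2-sequence matches.

straight(4), straight(4)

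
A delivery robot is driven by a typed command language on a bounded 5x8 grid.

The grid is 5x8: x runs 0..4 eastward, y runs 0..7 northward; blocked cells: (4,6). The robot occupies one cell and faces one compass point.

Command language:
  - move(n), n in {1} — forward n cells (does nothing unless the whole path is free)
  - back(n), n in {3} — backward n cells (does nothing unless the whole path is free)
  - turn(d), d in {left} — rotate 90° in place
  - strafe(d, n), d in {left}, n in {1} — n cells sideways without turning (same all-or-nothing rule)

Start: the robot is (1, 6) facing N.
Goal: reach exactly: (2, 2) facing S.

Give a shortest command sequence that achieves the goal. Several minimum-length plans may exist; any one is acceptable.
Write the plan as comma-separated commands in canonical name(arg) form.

back(3), turn(left), turn(left), move(1), strafe(left, 1)

initial: (1, 6) facing N
t=1 back(3) ⇒ (1, 3) facing N
t=2 turn(left) ⇒ (1, 3) facing W
t=3 turn(left) ⇒ (1, 3) facing S
t=4 move(1) ⇒ (1, 2) facing S
t=5 strafe(left, 1) ⇒ (2, 2) facing S
shorter routes all fall short; 5 is best.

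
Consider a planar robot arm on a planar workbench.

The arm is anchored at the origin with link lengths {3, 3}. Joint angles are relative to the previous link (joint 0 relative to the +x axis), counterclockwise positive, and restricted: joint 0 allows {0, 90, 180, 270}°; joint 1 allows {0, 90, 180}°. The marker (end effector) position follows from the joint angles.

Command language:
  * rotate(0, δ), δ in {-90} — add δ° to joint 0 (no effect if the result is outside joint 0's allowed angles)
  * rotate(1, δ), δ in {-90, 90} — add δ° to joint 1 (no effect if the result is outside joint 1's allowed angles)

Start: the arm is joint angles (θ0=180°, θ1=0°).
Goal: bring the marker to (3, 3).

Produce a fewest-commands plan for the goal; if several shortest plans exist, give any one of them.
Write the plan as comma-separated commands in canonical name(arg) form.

rotate(0, -90), rotate(0, -90), rotate(1, 90)

begin: joint angles (θ0=180°, θ1=0°)
step 1 (rotate(0, -90)): joint angles (θ0=90°, θ1=0°)
step 2 (rotate(0, -90)): joint angles (θ0=0°, θ1=0°)
step 3 (rotate(1, 90)): joint angles (θ0=0°, θ1=90°)
no 2-step plan works, so 3 is optimal.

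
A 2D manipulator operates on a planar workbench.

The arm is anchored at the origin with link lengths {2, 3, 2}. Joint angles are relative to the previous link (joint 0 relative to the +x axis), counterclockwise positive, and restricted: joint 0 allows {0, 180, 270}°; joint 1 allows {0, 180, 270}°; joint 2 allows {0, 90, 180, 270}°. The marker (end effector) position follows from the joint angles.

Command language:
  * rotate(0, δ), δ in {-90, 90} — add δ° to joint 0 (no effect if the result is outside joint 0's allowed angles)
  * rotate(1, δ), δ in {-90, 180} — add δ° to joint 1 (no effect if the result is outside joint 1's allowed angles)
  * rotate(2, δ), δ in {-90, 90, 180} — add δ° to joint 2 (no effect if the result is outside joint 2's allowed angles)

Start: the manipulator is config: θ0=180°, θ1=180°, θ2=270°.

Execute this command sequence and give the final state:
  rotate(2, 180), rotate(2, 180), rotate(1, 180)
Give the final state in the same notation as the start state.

config: θ0=180°, θ1=0°, θ2=270°

initial: config: θ0=180°, θ1=180°, θ2=270°
step 1 (rotate(2, 180)): config: θ0=180°, θ1=180°, θ2=90°
step 2 (rotate(2, 180)): config: θ0=180°, θ1=180°, θ2=270°
step 3 (rotate(1, 180)): config: θ0=180°, θ1=0°, θ2=270°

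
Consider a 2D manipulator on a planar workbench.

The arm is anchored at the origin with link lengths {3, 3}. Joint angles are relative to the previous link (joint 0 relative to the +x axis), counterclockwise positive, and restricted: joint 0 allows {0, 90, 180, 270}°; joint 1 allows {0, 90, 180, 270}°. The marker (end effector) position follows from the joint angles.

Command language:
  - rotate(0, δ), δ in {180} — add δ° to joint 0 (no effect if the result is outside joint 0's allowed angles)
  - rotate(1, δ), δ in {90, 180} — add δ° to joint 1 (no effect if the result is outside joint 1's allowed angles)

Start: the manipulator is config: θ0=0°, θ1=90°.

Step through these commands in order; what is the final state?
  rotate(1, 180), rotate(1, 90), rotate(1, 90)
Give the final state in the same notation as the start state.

config: θ0=0°, θ1=90°

start: config: θ0=0°, θ1=90°
t=1 rotate(1, 180) ⇒ config: θ0=0°, θ1=270°
t=2 rotate(1, 90) ⇒ config: θ0=0°, θ1=0°
t=3 rotate(1, 90) ⇒ config: θ0=0°, θ1=90°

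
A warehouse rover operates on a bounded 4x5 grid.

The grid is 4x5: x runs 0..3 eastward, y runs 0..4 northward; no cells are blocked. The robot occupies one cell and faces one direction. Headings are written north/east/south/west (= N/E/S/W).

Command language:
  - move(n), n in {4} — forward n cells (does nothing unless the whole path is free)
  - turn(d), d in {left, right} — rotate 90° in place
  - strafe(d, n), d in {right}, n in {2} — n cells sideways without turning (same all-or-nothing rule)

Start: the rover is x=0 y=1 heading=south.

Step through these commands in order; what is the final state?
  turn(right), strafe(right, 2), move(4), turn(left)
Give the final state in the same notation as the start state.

x=0 y=3 heading=south

start: x=0 y=1 heading=south
1. turn(right) → x=0 y=1 heading=west
2. strafe(right, 2) → x=0 y=3 heading=west
3. move(4) → x=0 y=3 heading=west
4. turn(left) → x=0 y=3 heading=south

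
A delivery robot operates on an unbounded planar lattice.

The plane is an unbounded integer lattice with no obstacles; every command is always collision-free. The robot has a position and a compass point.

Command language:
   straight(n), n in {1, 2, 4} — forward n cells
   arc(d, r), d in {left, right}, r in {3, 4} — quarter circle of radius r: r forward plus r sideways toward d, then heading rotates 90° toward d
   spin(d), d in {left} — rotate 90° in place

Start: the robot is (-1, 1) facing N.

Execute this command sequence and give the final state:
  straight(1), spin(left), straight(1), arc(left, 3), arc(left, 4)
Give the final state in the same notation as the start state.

start: (-1, 1) facing N
step 1 (straight(1)): (-1, 2) facing N
step 2 (spin(left)): (-1, 2) facing W
step 3 (straight(1)): (-2, 2) facing W
step 4 (arc(left, 3)): (-5, -1) facing S
step 5 (arc(left, 4)): (-1, -5) facing E

(-1, -5) facing E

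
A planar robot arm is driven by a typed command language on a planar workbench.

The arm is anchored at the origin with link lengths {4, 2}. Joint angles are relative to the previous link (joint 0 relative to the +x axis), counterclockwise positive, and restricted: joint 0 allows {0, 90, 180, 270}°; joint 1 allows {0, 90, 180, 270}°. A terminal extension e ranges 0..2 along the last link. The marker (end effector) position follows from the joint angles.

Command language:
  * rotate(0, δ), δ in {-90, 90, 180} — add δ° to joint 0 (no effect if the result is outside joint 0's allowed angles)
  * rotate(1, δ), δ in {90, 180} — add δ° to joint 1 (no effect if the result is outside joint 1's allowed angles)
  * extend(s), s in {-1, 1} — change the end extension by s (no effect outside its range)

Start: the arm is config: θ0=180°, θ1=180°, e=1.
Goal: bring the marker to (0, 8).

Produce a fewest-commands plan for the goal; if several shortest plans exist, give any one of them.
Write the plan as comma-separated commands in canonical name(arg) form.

start: config: θ0=180°, θ1=180°, e=1
[1] after rotate(0, -90): config: θ0=90°, θ1=180°, e=1
[2] after extend(1): config: θ0=90°, θ1=180°, e=2
[3] after rotate(1, 180): config: θ0=90°, θ1=0°, e=2
nothing shorter than 3 reaches the goal.

rotate(0, -90), extend(1), rotate(1, 180)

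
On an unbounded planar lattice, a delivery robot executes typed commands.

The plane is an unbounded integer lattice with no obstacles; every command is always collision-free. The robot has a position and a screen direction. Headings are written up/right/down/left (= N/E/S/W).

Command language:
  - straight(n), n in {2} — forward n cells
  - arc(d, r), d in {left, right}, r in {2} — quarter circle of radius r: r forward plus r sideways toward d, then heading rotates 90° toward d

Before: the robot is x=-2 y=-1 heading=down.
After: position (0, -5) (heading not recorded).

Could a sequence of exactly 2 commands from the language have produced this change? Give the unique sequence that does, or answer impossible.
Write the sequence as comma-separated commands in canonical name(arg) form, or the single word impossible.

straight(2), arc(left, 2)

key: running arc(left, 2) before straight(2) would end elsewhere — order is forced
start: x=-2 y=-1 heading=down
1. straight(2) → x=-2 y=-3 heading=down
2. arc(left, 2) → x=0 y=-5 heading=right
no other 2-command option fits: unique.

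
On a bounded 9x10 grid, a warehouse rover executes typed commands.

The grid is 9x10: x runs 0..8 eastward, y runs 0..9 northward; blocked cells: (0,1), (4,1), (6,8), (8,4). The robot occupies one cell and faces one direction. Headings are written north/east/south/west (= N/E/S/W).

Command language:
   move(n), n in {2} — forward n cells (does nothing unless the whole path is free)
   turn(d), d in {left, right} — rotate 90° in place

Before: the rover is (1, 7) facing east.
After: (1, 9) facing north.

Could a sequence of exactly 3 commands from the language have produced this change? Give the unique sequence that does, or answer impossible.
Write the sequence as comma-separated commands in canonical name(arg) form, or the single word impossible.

key: cell and facing (now N) both changed — the 3 commands mix motion and turning
from: (1, 7) facing east
[1] after turn(left): (1, 7) facing north
[2] after move(2): (1, 9) facing north
[3] after move(2): (1, 9) facing north
all 27 alternatives checked — unique.

turn(left), move(2), move(2)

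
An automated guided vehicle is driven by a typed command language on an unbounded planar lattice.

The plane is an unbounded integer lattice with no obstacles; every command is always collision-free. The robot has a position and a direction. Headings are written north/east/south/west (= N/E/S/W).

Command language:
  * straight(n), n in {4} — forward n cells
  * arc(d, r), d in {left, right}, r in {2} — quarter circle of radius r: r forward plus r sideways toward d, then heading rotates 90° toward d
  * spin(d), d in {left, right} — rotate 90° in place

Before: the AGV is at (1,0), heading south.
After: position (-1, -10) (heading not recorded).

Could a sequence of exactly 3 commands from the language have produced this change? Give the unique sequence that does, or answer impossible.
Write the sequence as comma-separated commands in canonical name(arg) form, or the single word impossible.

key: order matters: swapping straight(4) and arc(right, 2) lands elsewhere
t0: at (1,0), heading south
1. straight(4) → at (1,-4), heading south
2. straight(4) → at (1,-8), heading south
3. arc(right, 2) → at (-1,-10), heading west
all 125 alternatives checked — unique.

straight(4), straight(4), arc(right, 2)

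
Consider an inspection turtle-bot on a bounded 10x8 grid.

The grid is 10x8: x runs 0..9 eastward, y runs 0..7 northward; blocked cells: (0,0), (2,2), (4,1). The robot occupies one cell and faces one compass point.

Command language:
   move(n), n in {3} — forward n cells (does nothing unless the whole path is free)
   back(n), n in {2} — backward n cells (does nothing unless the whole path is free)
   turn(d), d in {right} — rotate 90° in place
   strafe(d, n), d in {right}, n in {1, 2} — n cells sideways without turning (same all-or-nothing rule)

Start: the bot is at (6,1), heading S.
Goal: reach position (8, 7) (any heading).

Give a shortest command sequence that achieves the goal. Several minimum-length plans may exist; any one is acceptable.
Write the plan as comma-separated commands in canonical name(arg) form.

turn(right), turn(right), move(3), move(3), strafe(right, 2)

t0: at (6,1), heading S
step 1 (turn(right)): at (6,1), heading W
step 2 (turn(right)): at (6,1), heading N
step 3 (move(3)): at (6,4), heading N
step 4 (move(3)): at (6,7), heading N
step 5 (strafe(right, 2)): at (8,7), heading N
no 4-step plan works, so 5 is optimal.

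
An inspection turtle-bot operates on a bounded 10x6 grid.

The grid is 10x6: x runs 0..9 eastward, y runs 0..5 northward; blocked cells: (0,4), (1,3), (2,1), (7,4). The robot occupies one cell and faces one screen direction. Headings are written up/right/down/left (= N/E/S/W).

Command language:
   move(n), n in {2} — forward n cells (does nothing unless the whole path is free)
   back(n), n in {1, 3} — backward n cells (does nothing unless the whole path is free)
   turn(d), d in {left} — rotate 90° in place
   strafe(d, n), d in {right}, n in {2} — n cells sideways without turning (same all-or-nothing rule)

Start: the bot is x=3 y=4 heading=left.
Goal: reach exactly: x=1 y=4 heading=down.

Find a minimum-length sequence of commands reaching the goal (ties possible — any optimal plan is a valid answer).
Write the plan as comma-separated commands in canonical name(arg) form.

turn(left), strafe(right, 2)

start: x=3 y=4 heading=left
1. turn(left) → x=3 y=4 heading=down
2. strafe(right, 2) → x=1 y=4 heading=down
no 1-step plan works, so 2 is optimal.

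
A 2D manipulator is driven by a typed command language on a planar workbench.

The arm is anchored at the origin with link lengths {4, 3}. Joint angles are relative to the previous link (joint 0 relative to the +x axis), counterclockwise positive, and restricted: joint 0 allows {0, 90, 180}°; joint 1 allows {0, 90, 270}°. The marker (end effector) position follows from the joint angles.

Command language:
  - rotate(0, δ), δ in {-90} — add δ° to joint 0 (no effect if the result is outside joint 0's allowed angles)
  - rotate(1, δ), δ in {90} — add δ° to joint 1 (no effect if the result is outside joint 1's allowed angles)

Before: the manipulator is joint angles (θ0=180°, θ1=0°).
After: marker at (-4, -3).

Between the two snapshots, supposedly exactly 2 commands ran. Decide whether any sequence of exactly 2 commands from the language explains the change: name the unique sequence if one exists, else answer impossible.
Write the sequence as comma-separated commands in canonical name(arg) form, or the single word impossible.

t0: joint angles (θ0=180°, θ1=0°)
t=1 rotate(1, 90) ⇒ joint angles (θ0=180°, θ1=90°)
t=2 rotate(1, 90) ⇒ joint angles (θ0=180°, θ1=90°)
all 4 alternatives checked — unique.

rotate(1, 90), rotate(1, 90)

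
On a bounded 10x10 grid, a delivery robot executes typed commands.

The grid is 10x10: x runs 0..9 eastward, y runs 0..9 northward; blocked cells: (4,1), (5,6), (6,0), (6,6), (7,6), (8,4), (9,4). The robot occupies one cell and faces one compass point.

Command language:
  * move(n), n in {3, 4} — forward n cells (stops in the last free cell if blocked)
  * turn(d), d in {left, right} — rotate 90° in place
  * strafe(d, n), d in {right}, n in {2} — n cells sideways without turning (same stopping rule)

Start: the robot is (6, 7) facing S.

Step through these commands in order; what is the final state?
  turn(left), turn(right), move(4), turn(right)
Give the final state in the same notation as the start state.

begin: (6, 7) facing S
t=1 turn(left) ⇒ (6, 7) facing E
t=2 turn(right) ⇒ (6, 7) facing S
t=3 move(4) ⇒ (6, 7) facing S
t=4 turn(right) ⇒ (6, 7) facing W

(6, 7) facing W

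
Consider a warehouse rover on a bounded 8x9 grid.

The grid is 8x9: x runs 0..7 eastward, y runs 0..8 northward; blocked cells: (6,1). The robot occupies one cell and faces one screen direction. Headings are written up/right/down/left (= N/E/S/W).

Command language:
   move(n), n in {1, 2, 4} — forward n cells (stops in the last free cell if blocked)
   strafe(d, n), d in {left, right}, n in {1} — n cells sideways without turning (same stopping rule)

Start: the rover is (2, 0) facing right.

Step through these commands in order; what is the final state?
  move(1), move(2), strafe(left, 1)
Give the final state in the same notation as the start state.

(5, 1) facing right

from: (2, 0) facing right
t=1 move(1) ⇒ (3, 0) facing right
t=2 move(2) ⇒ (5, 0) facing right
t=3 strafe(left, 1) ⇒ (5, 1) facing right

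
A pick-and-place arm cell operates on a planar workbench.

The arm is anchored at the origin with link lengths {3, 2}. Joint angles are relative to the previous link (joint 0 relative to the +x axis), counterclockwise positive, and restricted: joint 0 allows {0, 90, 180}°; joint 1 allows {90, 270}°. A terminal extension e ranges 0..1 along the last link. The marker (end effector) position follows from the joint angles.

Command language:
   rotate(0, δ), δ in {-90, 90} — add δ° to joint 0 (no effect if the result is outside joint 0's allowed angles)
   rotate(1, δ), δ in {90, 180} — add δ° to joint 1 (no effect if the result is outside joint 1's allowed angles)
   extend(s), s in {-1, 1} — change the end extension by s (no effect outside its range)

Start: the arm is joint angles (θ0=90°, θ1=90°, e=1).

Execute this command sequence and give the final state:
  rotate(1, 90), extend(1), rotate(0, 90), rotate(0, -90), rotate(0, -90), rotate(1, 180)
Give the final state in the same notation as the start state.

joint angles (θ0=0°, θ1=270°, e=1)

start: joint angles (θ0=90°, θ1=90°, e=1)
step 1 (rotate(1, 90)): joint angles (θ0=90°, θ1=90°, e=1)
step 2 (extend(1)): joint angles (θ0=90°, θ1=90°, e=1)
step 3 (rotate(0, 90)): joint angles (θ0=180°, θ1=90°, e=1)
step 4 (rotate(0, -90)): joint angles (θ0=90°, θ1=90°, e=1)
step 5 (rotate(0, -90)): joint angles (θ0=0°, θ1=90°, e=1)
step 6 (rotate(1, 180)): joint angles (θ0=0°, θ1=270°, e=1)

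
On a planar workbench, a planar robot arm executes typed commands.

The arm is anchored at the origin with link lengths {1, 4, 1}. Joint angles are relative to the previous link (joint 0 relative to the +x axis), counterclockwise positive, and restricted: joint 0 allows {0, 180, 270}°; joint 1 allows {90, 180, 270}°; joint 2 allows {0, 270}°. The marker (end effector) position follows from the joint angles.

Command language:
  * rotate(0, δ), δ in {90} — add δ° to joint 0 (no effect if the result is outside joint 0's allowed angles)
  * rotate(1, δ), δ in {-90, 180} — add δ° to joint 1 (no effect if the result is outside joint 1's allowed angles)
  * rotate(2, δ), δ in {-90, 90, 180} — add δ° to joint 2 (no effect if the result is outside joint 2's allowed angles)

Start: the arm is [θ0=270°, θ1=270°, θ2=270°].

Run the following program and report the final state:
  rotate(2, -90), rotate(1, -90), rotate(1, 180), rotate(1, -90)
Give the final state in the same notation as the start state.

[θ0=270°, θ1=90°, θ2=270°]

start: [θ0=270°, θ1=270°, θ2=270°]
[1] after rotate(2, -90): [θ0=270°, θ1=270°, θ2=270°]
[2] after rotate(1, -90): [θ0=270°, θ1=180°, θ2=270°]
[3] after rotate(1, 180): [θ0=270°, θ1=180°, θ2=270°]
[4] after rotate(1, -90): [θ0=270°, θ1=90°, θ2=270°]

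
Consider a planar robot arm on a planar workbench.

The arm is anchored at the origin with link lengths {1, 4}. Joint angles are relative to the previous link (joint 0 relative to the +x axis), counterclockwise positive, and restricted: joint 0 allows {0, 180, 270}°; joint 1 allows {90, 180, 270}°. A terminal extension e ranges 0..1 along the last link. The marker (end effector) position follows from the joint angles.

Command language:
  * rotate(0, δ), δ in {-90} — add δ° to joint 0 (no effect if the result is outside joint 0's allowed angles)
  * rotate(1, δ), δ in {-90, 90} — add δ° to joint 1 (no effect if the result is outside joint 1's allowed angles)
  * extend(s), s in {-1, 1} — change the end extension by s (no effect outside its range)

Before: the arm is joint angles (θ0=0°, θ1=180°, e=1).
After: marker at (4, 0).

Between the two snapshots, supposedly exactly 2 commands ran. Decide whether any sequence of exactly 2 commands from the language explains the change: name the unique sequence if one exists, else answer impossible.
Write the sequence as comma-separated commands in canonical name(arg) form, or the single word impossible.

rotate(0, -90), rotate(0, -90)

from: joint angles (θ0=0°, θ1=180°, e=1)
1. rotate(0, -90) → joint angles (θ0=270°, θ1=180°, e=1)
2. rotate(0, -90) → joint angles (θ0=180°, θ1=180°, e=1)
all 25 alternatives checked — unique.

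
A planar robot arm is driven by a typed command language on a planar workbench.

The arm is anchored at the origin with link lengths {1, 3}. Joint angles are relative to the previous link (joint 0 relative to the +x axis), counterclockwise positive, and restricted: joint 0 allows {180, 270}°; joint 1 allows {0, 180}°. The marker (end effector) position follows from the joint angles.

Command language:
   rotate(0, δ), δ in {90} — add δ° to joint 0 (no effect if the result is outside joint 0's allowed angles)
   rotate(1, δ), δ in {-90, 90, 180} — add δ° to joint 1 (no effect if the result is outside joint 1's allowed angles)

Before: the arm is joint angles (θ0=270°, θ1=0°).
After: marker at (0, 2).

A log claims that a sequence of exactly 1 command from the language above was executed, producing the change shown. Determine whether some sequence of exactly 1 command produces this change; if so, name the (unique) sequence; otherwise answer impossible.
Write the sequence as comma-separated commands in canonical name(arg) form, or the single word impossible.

rotate(1, 180)

begin: joint angles (θ0=270°, θ1=0°)
[1] after rotate(1, 180): joint angles (θ0=270°, θ1=180°)
no rival 1-sequence matches.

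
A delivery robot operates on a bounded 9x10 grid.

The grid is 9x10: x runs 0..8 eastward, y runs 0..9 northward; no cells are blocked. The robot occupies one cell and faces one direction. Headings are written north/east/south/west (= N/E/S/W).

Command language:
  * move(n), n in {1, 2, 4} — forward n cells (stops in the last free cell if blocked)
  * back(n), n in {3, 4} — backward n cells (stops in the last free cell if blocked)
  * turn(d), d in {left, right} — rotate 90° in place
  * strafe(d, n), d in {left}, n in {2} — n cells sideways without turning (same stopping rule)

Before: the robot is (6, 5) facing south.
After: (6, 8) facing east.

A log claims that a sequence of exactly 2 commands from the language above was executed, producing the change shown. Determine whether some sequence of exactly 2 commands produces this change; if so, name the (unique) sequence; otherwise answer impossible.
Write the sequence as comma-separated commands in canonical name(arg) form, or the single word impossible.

key: cell and facing (now E) both changed — the 2 commands mix motion and turning
initial: (6, 5) facing south
step 1 (back(3)): (6, 8) facing south
step 2 (turn(left)): (6, 8) facing east
no rival 2-sequence matches.

back(3), turn(left)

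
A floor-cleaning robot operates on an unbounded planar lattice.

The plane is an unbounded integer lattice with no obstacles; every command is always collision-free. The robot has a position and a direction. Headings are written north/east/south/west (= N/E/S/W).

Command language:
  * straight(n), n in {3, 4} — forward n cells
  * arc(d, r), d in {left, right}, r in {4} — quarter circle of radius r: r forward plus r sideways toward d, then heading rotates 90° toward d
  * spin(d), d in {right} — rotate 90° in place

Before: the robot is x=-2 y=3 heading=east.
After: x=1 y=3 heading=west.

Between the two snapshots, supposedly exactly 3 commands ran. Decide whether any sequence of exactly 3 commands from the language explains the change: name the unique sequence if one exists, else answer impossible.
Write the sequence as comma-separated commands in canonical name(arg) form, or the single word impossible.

key: running spin(right) before straight(3) would end elsewhere — order is forced
from: x=-2 y=3 heading=east
[1] after straight(3): x=1 y=3 heading=east
[2] after spin(right): x=1 y=3 heading=south
[3] after spin(right): x=1 y=3 heading=west
no other 3-command option fits: unique.

straight(3), spin(right), spin(right)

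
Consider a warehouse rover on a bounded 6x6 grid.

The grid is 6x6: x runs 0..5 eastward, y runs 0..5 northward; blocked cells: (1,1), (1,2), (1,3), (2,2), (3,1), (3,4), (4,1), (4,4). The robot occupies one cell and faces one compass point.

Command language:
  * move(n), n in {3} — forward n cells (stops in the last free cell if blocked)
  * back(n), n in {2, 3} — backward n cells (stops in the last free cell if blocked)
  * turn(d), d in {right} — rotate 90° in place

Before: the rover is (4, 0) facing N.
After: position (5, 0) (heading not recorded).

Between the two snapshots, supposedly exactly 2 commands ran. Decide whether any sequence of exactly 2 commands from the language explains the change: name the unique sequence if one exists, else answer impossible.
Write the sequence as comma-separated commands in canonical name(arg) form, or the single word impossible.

key: order matters: swapping turn(right) and move(3) lands elsewhere
t0: (4, 0) facing N
t=1 turn(right) ⇒ (4, 0) facing E
t=2 move(3) ⇒ (5, 0) facing E
uniquely the one of 16 2-step routes that fits.

turn(right), move(3)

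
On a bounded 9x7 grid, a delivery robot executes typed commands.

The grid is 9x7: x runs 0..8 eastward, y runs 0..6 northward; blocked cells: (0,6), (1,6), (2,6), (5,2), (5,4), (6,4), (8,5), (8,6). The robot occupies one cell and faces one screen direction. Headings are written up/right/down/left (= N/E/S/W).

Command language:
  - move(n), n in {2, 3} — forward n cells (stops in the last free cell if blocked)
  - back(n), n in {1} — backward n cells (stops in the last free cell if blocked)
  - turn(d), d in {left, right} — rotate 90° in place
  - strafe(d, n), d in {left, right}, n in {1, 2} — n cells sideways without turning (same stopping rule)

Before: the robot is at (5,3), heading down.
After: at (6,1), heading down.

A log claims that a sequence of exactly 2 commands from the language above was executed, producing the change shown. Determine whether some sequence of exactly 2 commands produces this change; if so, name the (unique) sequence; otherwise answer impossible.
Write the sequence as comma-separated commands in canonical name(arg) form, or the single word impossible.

strafe(left, 1), move(2)

key: order matters: swapping strafe(left, 1) and move(2) lands elsewhere
start: at (5,3), heading down
t=1 strafe(left, 1) ⇒ at (6,3), heading down
t=2 move(2) ⇒ at (6,1), heading down
uniquely the one of 81 2-step routes that fits.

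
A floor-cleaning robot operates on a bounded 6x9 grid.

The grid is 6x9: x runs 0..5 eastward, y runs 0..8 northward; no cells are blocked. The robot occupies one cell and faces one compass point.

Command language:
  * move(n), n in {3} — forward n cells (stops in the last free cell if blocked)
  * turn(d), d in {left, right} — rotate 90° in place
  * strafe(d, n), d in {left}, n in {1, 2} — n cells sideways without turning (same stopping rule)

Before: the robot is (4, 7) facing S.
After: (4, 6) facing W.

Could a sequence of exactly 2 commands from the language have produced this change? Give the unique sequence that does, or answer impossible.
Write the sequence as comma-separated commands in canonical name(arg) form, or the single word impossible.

key: order matters: swapping turn(right) and strafe(left, 1) lands elsewhere
begin: (4, 7) facing S
t=1 turn(right) ⇒ (4, 7) facing W
t=2 strafe(left, 1) ⇒ (4, 6) facing W
all 25 alternatives checked — unique.

turn(right), strafe(left, 1)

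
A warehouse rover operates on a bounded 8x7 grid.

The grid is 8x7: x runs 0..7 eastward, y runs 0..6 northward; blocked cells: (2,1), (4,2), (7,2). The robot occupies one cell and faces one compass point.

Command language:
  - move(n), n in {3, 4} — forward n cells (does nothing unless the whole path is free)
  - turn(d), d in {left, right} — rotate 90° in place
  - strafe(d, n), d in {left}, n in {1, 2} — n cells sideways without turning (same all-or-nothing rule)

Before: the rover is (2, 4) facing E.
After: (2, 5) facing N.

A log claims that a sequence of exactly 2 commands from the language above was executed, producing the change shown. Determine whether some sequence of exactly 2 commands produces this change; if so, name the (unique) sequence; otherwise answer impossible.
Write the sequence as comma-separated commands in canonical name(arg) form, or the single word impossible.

strafe(left, 1), turn(left)

key: position moved to (2,5) AND the heading swung to N — translation plus rotation needed
initial: (2, 4) facing E
[1] after strafe(left, 1): (2, 5) facing E
[2] after turn(left): (2, 5) facing N
no other 2-command option fits: unique.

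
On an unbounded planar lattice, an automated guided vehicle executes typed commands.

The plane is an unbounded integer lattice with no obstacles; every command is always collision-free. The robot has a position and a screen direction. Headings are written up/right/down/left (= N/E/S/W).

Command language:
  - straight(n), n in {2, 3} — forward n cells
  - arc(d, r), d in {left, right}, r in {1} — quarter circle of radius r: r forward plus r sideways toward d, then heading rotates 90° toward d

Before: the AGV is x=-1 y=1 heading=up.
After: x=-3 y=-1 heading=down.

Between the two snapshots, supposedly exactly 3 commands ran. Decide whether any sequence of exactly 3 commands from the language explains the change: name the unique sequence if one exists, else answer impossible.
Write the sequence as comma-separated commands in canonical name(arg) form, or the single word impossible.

arc(left, 1), arc(left, 1), straight(2)

key: position moved to (-3,-1) AND the heading swung to S — translation plus rotation needed
start: x=-1 y=1 heading=up
t=1 arc(left, 1) ⇒ x=-2 y=2 heading=left
t=2 arc(left, 1) ⇒ x=-3 y=1 heading=down
t=3 straight(2) ⇒ x=-3 y=-1 heading=down
no rival 3-sequence matches.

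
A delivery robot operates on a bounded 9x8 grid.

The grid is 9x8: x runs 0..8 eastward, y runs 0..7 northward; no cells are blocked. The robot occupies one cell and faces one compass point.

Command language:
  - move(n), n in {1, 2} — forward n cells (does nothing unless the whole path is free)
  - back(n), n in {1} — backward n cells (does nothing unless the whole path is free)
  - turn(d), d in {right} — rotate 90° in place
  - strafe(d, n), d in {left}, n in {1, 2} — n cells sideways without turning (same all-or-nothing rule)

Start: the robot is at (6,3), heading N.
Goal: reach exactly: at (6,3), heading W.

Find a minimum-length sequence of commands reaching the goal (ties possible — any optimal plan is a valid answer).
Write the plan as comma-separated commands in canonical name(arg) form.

turn(right), turn(right), turn(right)

from: at (6,3), heading N
1. turn(right) → at (6,3), heading E
2. turn(right) → at (6,3), heading S
3. turn(right) → at (6,3), heading W
no 2-step plan works, so 3 is optimal.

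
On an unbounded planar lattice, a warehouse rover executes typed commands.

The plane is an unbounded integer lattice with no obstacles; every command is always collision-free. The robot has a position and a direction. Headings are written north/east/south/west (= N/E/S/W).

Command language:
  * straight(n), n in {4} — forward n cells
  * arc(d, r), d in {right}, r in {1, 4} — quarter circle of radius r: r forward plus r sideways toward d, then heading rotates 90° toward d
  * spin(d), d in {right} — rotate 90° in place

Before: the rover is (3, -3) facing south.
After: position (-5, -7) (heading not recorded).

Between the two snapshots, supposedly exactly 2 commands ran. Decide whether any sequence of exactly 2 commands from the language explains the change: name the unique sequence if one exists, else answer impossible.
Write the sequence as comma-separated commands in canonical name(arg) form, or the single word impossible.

key: running straight(4) before arc(right, 4) would end elsewhere — order is forced
begin: (3, -3) facing south
1. arc(right, 4) → (-1, -7) facing west
2. straight(4) → (-5, -7) facing west
all 16 alternatives checked — unique.

arc(right, 4), straight(4)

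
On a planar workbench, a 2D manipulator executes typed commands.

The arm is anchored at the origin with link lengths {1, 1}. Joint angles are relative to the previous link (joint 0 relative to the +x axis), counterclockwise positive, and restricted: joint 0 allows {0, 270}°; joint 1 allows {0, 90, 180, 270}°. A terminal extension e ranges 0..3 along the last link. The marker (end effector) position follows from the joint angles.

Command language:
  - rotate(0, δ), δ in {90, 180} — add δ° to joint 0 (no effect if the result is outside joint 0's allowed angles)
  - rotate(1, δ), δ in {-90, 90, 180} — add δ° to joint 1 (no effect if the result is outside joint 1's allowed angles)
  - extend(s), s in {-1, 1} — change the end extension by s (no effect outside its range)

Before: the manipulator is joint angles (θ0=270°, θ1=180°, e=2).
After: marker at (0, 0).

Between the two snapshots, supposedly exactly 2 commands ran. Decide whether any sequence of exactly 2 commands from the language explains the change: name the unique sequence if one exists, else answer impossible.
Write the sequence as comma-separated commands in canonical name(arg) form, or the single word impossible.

extend(-1), extend(-1)

initial: joint angles (θ0=270°, θ1=180°, e=2)
[1] after extend(-1): joint angles (θ0=270°, θ1=180°, e=1)
[2] after extend(-1): joint angles (θ0=270°, θ1=180°, e=0)
no rival 2-sequence matches.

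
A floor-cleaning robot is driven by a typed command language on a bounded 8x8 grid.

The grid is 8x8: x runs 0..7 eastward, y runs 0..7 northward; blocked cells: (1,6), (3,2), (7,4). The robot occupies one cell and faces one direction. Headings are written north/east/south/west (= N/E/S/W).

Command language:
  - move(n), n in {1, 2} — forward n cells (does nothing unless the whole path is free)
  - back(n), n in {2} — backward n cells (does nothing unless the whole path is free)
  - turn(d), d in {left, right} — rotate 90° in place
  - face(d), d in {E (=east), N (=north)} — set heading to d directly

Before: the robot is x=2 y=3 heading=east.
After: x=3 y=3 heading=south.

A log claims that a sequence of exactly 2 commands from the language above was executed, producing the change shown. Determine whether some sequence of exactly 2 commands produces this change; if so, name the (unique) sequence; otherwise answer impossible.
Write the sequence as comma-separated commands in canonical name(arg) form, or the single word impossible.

move(1), turn(right)

key: cell and facing (now S) both changed — the 2 commands mix motion and turning
begin: x=2 y=3 heading=east
1. move(1) → x=3 y=3 heading=east
2. turn(right) → x=3 y=3 heading=south
no other 2-command option fits: unique.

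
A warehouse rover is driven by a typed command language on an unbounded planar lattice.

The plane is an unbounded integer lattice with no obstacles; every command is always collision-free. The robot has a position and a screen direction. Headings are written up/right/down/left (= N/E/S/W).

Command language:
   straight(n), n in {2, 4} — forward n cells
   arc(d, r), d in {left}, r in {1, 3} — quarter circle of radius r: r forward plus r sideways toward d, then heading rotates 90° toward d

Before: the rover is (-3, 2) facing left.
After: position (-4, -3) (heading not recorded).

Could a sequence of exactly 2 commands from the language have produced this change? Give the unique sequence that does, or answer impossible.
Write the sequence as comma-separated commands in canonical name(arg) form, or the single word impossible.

key: running straight(4) before arc(left, 1) would end elsewhere — order is forced
initial: (-3, 2) facing left
t=1 arc(left, 1) ⇒ (-4, 1) facing down
t=2 straight(4) ⇒ (-4, -3) facing down
no other 2-command option fits: unique.

arc(left, 1), straight(4)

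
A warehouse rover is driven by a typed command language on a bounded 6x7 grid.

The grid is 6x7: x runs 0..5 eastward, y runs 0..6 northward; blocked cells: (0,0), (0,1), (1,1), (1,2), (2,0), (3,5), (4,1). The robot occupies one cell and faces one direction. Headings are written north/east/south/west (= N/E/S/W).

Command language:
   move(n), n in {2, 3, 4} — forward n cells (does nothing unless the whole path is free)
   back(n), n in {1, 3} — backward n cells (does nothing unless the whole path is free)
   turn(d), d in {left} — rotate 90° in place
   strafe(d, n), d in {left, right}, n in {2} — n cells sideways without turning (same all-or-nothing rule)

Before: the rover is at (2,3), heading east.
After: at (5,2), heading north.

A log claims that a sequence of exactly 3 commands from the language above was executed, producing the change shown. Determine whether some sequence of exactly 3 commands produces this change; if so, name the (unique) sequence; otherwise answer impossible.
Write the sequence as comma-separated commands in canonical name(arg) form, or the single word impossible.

key: position moved to (5,2) AND the heading swung to N — translation plus rotation needed
start: at (2,3), heading east
t=1 move(3) ⇒ at (5,3), heading east
t=2 turn(left) ⇒ at (5,3), heading north
t=3 back(1) ⇒ at (5,2), heading north
uniquely the one of 512 3-step routes that fits.

move(3), turn(left), back(1)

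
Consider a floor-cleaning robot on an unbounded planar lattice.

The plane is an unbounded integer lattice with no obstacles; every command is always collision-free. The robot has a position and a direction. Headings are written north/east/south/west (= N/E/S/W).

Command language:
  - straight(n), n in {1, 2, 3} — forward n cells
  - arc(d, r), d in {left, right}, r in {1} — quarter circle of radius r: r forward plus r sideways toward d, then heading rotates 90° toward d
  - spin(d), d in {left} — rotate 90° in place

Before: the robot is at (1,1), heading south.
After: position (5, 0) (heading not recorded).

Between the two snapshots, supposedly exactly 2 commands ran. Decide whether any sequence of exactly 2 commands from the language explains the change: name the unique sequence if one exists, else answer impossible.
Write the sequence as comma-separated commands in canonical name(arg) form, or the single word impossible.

arc(left, 1), straight(3)

key: order matters: swapping arc(left, 1) and straight(3) lands elsewhere
from: at (1,1), heading south
t=1 arc(left, 1) ⇒ at (2,0), heading east
t=2 straight(3) ⇒ at (5,0), heading east
no other 2-command option fits: unique.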